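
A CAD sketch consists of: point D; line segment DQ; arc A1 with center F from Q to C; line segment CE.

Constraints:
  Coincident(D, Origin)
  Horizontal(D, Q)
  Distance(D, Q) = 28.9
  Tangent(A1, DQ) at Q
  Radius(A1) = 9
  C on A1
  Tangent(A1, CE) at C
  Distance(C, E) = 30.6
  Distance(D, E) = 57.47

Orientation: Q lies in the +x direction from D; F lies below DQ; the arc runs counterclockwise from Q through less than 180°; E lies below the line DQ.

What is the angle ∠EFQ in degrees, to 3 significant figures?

152°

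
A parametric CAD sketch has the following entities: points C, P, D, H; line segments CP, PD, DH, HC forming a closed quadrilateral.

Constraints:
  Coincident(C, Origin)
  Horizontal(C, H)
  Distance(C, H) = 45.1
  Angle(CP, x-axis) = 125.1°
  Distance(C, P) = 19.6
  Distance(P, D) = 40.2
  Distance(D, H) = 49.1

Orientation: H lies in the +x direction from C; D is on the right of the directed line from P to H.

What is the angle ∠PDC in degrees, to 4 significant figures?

14.88°

C is at the origin; CH is horizontal with |CH| = 45.1 and H in +x, so H = (45.1, 0). CP runs at 125.1° with |CP| = 19.6, so P = (-11.27, 16.04). D is determined by |PD| = 40.2 and |DH| = 49.1 together: it lies at the intersection of circle(P, 40.2) and circle(H, 49.1). With |PH| = 58.61, the foot of the radical line on PH is 22.52 from P and the perpendicular offset is √(40.2² − 22.52²) = 33.30. Taking the right-of-PH solution: D = (1.282, -22.15).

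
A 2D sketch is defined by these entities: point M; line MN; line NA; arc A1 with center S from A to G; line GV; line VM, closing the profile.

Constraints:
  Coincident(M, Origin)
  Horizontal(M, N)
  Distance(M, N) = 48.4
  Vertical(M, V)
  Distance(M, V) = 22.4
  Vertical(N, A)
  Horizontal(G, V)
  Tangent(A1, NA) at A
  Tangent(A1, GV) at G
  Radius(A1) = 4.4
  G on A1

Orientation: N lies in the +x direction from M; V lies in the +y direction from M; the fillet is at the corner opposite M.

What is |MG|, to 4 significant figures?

49.37

The virtual corner opposite M is at (48.40, 22.40). Since A1 is tangent to NA there, SA ⟂ NA and A1 meets GV tangentially, so SG is at right angles to GV, with radius 4.4, so the center S sits 4.4 in from both sides at S = (44.00, 18.00). That places the tangent points at A = (48.40, 18.00) on NA and G = (44.00, 22.40) on GV. Then |MG| = |G − M| = 49.37.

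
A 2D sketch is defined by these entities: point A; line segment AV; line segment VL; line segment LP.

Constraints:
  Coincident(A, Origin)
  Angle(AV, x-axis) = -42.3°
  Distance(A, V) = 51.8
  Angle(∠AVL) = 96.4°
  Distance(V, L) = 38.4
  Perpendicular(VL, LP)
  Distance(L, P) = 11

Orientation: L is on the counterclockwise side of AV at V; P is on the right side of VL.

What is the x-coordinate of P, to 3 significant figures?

74.4

A is at the origin; AV runs at -42.3° with length 51.8, so V = 51.8·(cos -42.3°, sin -42.3°) = (38.3, -34.9). ∠AVL = 96.4°, so VL runs at -42.3° + (180° − 96.4°) = 41.3° from the x-axis; with |VL| = 38.4, L = V + 38.4·(cos 41.3°, sin 41.3°) = (67.2, -9.52). VL is perpendicular to LP; with |LP| = 11.0 on the right of VL, P = L + 11.0·(0.660, -0.751) = (74.4, -17.8). So P.x = 74.4.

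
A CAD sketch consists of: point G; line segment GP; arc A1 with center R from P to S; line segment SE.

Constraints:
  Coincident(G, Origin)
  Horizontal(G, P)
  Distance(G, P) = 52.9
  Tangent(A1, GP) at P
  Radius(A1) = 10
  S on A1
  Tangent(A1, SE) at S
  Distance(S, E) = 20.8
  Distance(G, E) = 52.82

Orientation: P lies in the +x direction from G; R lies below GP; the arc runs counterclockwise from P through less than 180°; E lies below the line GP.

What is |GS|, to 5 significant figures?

44.051

Checks: |RS| = 10.00 ✓; ∠(RS, SE) = 90.00° ✓; |SE| = 20.80 ✓; |GE| = 52.82 ✓.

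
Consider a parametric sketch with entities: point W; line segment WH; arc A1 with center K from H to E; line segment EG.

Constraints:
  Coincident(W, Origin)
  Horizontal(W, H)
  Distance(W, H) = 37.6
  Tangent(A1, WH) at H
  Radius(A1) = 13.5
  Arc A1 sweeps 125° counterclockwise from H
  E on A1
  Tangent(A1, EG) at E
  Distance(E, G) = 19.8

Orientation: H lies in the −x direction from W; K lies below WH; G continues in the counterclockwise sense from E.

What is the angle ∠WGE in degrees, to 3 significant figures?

79.9°

W is at the origin; WH is horizontal with |WH| = 37.6 and H on the −x side, so H = (-37.6, 0.00). Tangency of A1 to WH means the radius KH is perpendicular to WH, so K = H + (0, -13.5) = (-37.6, -13.5). On A1, H sits at bearing 90° from K; a 125° counterclockwise sweep puts E at bearing 215°, so E = K + 13.5·(cos 215°, sin 215°) = (-48.7, -21.2). Tangency of A1 to EG means the radius KE is perpendicular to EG, so EG runs along (−sin 215°, cos 215°); with |EG| = 19.8, G = (-37.3, -37.5). Then cos ∠WGE = GW·GE / (|GW||GE|), giving 79.9°.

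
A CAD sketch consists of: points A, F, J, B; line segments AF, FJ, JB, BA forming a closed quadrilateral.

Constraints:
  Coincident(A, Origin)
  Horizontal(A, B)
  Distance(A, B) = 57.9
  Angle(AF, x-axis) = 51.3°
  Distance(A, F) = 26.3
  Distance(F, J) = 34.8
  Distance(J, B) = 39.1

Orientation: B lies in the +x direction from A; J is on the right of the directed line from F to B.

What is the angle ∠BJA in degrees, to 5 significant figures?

126.04°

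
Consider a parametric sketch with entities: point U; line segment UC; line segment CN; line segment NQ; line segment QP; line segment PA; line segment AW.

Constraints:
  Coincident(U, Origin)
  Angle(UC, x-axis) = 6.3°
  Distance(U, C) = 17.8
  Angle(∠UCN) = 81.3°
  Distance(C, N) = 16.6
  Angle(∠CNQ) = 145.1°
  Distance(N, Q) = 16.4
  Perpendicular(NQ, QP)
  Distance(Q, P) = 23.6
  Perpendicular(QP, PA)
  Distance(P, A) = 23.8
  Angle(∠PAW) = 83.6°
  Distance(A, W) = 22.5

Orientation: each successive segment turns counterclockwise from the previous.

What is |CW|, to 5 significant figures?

12.011

The perpendicularity gives PA at right angles to QP, so PA runs at -40.100°; with |PA| = 23.8, A = (3.8552, -4.8310). ∠PAW = 83.6° gives AW at 56.300° from the x-axis; with |AW| = 22.5, W = (16.339, 13.888). Then |CW| = |W − C| = 12.011.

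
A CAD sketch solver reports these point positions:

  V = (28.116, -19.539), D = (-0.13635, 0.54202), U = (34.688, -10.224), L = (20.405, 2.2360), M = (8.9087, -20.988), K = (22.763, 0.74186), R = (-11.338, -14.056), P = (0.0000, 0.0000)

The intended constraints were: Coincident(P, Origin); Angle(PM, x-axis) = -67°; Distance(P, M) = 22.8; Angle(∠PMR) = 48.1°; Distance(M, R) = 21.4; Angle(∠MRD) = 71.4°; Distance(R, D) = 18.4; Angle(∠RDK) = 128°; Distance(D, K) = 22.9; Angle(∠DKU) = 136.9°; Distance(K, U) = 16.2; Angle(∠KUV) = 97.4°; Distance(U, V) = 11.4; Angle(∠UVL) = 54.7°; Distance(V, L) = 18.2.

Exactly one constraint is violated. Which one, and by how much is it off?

Distance(V, L) = 18.2 — off by 4.90.

P = (0.00, 0.00) ✓; PM at -67.00° ✓; |PM| = 22.80 ✓; ∠PMR = 48.10° ✓; |MR| = 21.40 ✓; ∠MRD = 71.40° ✓; |RD| = 18.40 ✓; ∠RDK = 128.0° ✓; |DK| = 22.90 ✓; ∠DKU = 136.9° ✓; |KU| = 16.20 ✓; ∠KUV = 97.40° ✓; |UV| = 11.40 ✓; ∠UVL = 54.70° ✓; |VL| = 23.10 ✗.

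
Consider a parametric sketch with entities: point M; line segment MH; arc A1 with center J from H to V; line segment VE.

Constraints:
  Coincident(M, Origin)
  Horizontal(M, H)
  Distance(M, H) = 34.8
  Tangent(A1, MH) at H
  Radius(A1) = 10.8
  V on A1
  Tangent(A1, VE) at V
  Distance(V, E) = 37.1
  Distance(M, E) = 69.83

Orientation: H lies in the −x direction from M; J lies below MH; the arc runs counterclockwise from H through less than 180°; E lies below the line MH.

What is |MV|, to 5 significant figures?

46.059

M is at the origin; MH is horizontal with |MH| = 34.8 and H on the −x side, so H = (-34.800, 0.0000). The tangent condition forces JH to be normal to MH, so J = H + (0, -10.8) = (-34.800, -10.800). Since JV ⟂ VE (tangency), |JE| = √(10.8² + 37.1²) = 38.640 regardless of where V sits on A1. So E lies on both circle(M, 69.83) and circle(J, 38.640); the below-MH intersection is E = (-53.911, -44.383). V is the foot of the tangent from E: V = (-45.305, -8.2950).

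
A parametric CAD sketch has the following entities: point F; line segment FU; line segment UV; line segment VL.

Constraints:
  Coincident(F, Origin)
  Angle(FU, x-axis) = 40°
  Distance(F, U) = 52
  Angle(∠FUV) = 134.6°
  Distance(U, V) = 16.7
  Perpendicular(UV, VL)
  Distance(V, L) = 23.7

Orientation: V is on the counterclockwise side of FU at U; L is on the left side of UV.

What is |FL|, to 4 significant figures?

54.86

∠FUV = 134.6°, so UV runs at 40.0° + (180° − 134.6°) = 85.40° from the x-axis; with |UV| = 16.7, V = U + 16.7·(cos 85.40°, sin 85.40°) = (41.17, 50.07). UV ⟂ VL; with |VL| = 23.7 on the left of UV, L = V + 23.7·(-0.9968, 0.08020) = (17.55, 51.97). Then |FL| = |L − F| = 54.86.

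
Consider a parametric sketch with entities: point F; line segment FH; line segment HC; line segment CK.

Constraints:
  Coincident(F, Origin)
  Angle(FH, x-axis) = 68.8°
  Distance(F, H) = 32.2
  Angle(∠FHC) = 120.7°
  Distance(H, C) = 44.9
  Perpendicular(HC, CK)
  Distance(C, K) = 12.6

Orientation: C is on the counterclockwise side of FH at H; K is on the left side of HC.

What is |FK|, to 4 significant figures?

63.17

∠FHC = 120.7°, so HC runs at 68.8° + (180° − 120.7°) = 128.1° from the x-axis; with |HC| = 44.9, C = H + 44.9·(cos 128.1°, sin 128.1°) = (-16.06, 65.35). The perpendicularity gives CK at right angles to HC; with |CK| = 12.6 on the left of HC, K = C + 12.6·(-0.7869, -0.6170) = (-25.98, 57.58). Then |FK| = |K − F| = 63.17.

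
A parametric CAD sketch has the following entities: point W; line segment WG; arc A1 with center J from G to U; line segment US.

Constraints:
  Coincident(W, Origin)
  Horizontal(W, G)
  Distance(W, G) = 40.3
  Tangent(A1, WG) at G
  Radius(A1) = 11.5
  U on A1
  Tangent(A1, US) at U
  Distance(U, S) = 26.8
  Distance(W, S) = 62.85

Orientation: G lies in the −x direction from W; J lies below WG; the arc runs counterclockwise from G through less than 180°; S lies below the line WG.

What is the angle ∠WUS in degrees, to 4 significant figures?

97.94°

Checks: |JU| = 11.50 ✓; ∠(JU, US) = 90.00° ✓; |US| = 26.80 ✓; |WS| = 62.85 ✓.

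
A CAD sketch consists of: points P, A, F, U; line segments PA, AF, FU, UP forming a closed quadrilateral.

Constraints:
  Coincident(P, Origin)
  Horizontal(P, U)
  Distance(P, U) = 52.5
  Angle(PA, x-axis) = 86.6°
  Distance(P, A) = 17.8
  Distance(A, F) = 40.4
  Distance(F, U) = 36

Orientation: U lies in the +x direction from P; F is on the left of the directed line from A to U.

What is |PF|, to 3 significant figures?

50.7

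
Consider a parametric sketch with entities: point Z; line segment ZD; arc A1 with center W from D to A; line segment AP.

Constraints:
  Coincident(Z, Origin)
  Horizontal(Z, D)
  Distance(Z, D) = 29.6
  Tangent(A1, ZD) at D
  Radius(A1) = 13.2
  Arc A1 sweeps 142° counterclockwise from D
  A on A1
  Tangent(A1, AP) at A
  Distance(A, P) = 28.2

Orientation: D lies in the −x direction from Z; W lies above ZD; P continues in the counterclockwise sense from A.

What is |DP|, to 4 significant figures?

43.32

On A1, D sits at bearing -90° from W; a 142° counterclockwise sweep puts A at bearing 52°, so A = W + 13.2·(cos 52°, sin 52°) = (-21.47, 23.60). The tangent condition forces WA to be normal to AP, so AP runs along (−sin 52°, cos 52°); with |AP| = 28.2, P = (-43.70, 40.96). Then |DP| = |P − D| = 43.32.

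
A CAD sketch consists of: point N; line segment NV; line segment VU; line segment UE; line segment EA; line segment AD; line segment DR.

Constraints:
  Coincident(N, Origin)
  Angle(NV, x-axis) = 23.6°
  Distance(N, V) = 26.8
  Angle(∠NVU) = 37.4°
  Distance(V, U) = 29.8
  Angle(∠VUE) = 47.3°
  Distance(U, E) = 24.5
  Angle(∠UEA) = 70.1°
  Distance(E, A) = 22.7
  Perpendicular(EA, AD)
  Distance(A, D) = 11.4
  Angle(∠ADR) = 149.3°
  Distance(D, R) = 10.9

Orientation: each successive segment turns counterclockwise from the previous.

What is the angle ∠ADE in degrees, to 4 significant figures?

63.33°

∠UEA = 70.1° gives EA at 48.80° from the x-axis; with |EA| = 22.7, A = (22.41, 13.47). The perpendicularity gives AD at right angles to EA, so AD runs at 138.8°; with |AD| = 11.4, D = (13.83, 20.98). Then cos ∠ADE = DA·DE / (|DA||DE|), giving 63.33°.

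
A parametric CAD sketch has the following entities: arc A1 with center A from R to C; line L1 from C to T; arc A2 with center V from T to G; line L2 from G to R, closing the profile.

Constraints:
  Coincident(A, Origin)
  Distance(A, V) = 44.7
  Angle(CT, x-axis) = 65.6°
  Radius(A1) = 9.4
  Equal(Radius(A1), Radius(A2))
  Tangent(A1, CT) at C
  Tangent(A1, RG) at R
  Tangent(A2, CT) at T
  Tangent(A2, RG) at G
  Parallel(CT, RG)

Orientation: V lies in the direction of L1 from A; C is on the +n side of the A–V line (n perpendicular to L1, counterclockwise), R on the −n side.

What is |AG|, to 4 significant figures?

45.68

Tangency of A1 to both parallel lines with radius 9.4 puts C and R at A ± 9.4·n: C = (-8.560, 3.883), R = (8.560, -3.883). Equal radii place T and G the same way about V: T = V + 9.4·n = (9.905, 44.59), G = V − 9.4·n = (27.03, 36.82). Then |AG| = |G − A| = 45.68.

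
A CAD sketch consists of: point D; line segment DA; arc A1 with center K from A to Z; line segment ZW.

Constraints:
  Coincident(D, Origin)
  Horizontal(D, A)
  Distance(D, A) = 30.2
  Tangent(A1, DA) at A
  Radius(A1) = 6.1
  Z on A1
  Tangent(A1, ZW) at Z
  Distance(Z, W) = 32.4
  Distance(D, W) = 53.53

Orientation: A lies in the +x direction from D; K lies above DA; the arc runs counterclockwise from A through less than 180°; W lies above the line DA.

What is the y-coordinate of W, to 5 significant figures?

38.266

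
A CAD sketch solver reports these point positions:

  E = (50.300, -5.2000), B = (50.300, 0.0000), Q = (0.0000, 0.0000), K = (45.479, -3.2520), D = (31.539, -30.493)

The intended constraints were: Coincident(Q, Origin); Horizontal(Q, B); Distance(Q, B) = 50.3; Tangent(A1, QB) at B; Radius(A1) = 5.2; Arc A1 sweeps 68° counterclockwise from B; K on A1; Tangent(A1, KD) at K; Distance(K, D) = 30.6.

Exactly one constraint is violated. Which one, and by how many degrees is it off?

Tangent(A1, KD) at K — off by 5.10°.

Q = (0.00, 0.00) ✓; Q.y = 0.00, B.y = 0.00 ✓; |QB| = 50.30 ✓; ∠(EB, BQ) = 90.00° ✓; |EB| = 5.200 ✓; bearing(E→K) − bearing(E→B) = 68.00° ✓; |EK| = 5.200 ✓; ∠(EK, KD) = 95.10° ✗; |KD| = 30.60 ✓.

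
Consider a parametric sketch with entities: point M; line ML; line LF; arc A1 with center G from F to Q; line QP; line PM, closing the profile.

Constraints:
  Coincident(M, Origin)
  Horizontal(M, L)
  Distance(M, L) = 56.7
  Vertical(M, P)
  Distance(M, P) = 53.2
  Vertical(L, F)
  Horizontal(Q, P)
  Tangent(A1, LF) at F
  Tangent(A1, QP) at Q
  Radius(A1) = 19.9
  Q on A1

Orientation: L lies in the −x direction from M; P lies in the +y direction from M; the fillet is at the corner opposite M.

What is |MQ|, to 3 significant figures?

64.7

The virtual corner opposite M is at (-56.7, 53.2). Since A1 is tangent to LF there, GF ⟂ LF and tangency of A1 to QP means the radius GQ is perpendicular to QP, with radius 19.9, so the center G sits 19.9 in from both sides at G = (-36.8, 33.3). That places the tangent points at F = (-56.7, 33.3) on LF and Q = (-36.8, 53.2) on QP. Then |MQ| = |Q − M| = 64.7.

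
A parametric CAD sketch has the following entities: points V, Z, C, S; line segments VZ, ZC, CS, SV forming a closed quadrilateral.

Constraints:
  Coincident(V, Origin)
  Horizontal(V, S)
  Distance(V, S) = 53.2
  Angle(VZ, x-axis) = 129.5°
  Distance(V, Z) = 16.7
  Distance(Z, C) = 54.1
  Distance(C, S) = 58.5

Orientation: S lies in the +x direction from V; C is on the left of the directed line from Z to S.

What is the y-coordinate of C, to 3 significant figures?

52.1

V is at the origin; VS is horizontal with |VS| = 53.2 and S in +x, so S = (53.2, 0). VZ runs at 129.5° with |VZ| = 16.7, so Z = (-10.6, 12.9). C is determined by |ZC| = 54.1 and |CS| = 58.5 together: it lies at the intersection of circle(Z, 54.1) and circle(S, 58.5). With |ZS| = 65.1, the foot of the radical line on ZS is 28.8 from Z and the perpendicular offset is √(54.1² − 28.8²) = 45.8. Taking the left-of-ZS solution: C = (26.6, 52.1).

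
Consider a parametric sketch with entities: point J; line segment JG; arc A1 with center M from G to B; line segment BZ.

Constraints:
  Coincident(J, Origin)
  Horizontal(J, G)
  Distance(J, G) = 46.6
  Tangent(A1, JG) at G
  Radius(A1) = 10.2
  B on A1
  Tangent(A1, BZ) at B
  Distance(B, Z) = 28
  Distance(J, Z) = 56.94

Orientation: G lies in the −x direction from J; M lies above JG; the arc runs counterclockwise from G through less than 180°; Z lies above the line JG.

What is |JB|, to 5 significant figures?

38.403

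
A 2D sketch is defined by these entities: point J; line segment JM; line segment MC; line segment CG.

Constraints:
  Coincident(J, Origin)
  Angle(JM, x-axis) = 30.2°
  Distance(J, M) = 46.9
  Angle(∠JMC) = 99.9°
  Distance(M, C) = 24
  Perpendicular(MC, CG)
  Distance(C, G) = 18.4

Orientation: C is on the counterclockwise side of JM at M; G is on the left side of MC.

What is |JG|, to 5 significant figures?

42.438

∠JMC = 99.9°, so MC runs at 30.2° + (180° − 99.9°) = 110.30° from the x-axis; with |MC| = 24.0, C = M + 24.0·(cos 110.30°, sin 110.30°) = (32.208, 46.101). MC ⟂ CG; with |CG| = 18.4 on the left of MC, G = C + 18.4·(-0.93789, -0.34694) = (14.951, 39.717). Then |JG| = |G − J| = 42.438.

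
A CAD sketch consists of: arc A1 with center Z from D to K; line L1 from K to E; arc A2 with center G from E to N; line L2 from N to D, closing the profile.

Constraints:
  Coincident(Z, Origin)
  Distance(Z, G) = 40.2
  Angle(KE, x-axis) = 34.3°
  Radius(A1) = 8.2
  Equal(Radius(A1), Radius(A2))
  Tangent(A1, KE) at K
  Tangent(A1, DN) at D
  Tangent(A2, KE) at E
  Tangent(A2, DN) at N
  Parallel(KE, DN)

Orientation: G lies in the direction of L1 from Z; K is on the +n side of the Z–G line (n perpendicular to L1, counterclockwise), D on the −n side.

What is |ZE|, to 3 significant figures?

41.0

The slot axis is L1's direction at 34.3°, so u = (cos 34.3°, sin 34.3°) = (0.826, 0.564) and n = (−sin 34.3°, cos 34.3°) = (-0.564, 0.826). Z is at the origin and G lies 40.2 along u from Z, so G = 40.2·u = (33.2, 22.7). Tangency of A1 to both parallel lines with radius 8.2 puts K and D at Z ± 8.2·n: K = (-4.62, 6.77), D = (4.62, -6.77). Equal radii place E and N the same way about G: E = G + 8.2·n = (28.6, 29.4), N = G − 8.2·n = (37.8, 15.9). Then |ZE| = |E − Z| = 41.0.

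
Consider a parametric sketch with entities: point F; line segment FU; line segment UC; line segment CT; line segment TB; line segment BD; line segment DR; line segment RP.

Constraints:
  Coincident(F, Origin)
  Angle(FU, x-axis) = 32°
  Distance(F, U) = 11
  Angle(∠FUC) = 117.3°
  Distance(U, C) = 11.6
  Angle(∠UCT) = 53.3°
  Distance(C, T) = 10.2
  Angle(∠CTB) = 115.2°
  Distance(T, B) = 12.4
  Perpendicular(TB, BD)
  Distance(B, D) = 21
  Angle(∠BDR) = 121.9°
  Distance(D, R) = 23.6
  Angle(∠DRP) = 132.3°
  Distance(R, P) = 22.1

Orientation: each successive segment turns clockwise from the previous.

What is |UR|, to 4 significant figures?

30.33

TB is perpendicular to BD, so BD runs at 47.80°; with |BD| = 21.0, D = (14.81, 19.87). ∠BDR = 121.9° gives DR at -10.30° from the x-axis; with |DR| = 23.6, R = (38.03, 15.65). Then |UR| = |R − U| = 30.33.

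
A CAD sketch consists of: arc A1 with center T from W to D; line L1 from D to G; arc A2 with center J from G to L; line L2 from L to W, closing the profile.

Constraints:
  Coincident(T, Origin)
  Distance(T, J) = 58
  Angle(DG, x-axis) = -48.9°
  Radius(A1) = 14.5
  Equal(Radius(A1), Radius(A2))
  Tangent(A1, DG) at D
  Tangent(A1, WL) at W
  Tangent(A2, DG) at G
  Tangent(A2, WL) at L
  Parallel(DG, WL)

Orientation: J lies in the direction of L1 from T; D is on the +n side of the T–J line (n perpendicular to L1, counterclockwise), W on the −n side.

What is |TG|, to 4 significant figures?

59.79

Tangency of A1 to both parallel lines with radius 14.5 puts D and W at T ± 14.5·n: D = (10.93, 9.532), W = (-10.93, -9.532). Equal radii place G and L the same way about J: G = J + 14.5·n = (49.05, -34.17), L = J − 14.5·n = (27.20, -53.24). Then |TG| = |G − T| = 59.79.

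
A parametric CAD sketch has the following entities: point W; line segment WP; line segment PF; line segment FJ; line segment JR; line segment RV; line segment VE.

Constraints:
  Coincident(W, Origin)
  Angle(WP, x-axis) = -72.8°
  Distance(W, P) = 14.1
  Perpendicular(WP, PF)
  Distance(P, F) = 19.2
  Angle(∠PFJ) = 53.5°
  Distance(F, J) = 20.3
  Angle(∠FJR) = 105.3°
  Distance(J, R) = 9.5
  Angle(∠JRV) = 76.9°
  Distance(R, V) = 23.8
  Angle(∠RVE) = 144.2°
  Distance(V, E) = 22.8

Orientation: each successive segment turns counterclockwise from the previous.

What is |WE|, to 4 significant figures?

43.78

W is at the origin; WP runs at -72.8° with length 14.1, so P = (4.169, -13.47). WP ⟂ PF, so PF runs at 17.20°; with |PF| = 19.2, F = (22.51, -7.792). ∠PFJ = 53.5° gives FJ at 143.7° from the x-axis; with |FJ| = 20.3, J = (6.150, 4.226). ∠FJR = 105.3° gives JR at -141.6° from the x-axis; with |JR| = 9.5, R = (-1.295, -1.675). ∠JRV = 76.9° gives RV at -38.50° from the x-axis; with |RV| = 23.8, V = (17.33, -16.49). ∠RVE = 144.2° gives VE at -2.700° from the x-axis; with |VE| = 22.8, E = (40.11, -17.56). Then |WE| = |E − W| = 43.78.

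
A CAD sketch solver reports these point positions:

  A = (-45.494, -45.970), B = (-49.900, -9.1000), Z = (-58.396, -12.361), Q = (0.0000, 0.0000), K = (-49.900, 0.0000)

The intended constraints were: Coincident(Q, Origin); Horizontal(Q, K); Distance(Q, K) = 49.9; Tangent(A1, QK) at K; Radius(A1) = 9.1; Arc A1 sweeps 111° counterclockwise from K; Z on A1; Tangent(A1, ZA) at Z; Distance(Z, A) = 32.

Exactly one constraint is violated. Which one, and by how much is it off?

Distance(Z, A) = 32 — off by 4.00.

Q = (0.00, 0.00) ✓; Q.y = 0.00, K.y = 0.00 ✓; |QK| = 49.90 ✓; ∠(BK, KQ) = 90.00° ✓; |BK| = 9.100 ✓; bearing(B→Z) − bearing(B→K) = 111.0° ✓; |BZ| = 9.100 ✓; ∠(BZ, ZA) = 90.00° ✓; |ZA| = 36.00 ✗.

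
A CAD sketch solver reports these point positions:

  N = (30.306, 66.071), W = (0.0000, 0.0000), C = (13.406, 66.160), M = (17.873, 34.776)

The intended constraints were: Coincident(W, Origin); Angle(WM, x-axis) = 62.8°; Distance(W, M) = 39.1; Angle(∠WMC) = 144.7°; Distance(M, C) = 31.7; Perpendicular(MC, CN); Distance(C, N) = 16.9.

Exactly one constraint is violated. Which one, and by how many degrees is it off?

Perpendicular(MC, CN) — off by 8.40°.

W = (0.00, 0.00) ✓; WM at 62.80° ✓; |WM| = 39.10 ✓; ∠WMC = 144.7° ✓; |MC| = 31.70 ✓; ∠(MC, CN) = 98.40° ✗; |CN| = 16.90 ✓.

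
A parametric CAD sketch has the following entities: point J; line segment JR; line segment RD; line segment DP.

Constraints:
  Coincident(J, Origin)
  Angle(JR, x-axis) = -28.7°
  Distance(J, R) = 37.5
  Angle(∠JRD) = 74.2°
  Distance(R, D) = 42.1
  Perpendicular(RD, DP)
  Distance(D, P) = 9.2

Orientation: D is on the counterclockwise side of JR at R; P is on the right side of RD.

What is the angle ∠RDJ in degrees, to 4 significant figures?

48.53°

J is at the origin; JR runs at -28.7° with length 37.5, so R = 37.5·(cos -28.7°, sin -28.7°) = (32.89, -18.01). ∠JRD = 74.2°, so RD runs at -28.7° + (180° − 74.2°) = 77.10° from the x-axis; with |RD| = 42.1, D = R + 42.1·(cos 77.10°, sin 77.10°) = (42.29, 23.03). Then cos ∠RDJ = DR·DJ / (|DR||DJ|), giving 48.53°.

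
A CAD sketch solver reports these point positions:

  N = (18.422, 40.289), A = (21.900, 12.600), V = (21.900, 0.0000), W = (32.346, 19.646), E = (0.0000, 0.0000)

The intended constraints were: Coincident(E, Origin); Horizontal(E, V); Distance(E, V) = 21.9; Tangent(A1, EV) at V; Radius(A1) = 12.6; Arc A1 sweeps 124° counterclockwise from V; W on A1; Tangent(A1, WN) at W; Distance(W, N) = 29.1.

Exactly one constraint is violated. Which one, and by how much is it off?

Distance(W, N) = 29.1 — off by 4.20.

E = (0.00, 0.00) ✓; E.y = 0.00, V.y = 0.00 ✓; |EV| = 21.90 ✓; ∠(AV, VE) = 90.00° ✓; |AV| = 12.60 ✓; bearing(A→W) − bearing(A→V) = 124.0° ✓; |AW| = 12.60 ✓; ∠(AW, WN) = 90.00° ✓; |WN| = 24.90 ✗.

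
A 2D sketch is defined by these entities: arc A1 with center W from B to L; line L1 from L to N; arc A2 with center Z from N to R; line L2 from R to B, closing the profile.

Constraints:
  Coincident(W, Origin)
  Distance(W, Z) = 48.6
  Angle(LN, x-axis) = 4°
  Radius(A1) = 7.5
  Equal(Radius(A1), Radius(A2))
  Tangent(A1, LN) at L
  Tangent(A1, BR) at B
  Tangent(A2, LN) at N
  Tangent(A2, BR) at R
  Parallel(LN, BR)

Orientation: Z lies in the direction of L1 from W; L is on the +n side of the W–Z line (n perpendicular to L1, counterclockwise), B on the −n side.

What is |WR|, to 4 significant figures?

49.18

Tangency of A1 to both parallel lines with radius 7.5 puts L and B at W ± 7.5·n: L = (-0.5232, 7.482), B = (0.5232, -7.482). Equal radii place N and R the same way about Z: N = Z + 7.5·n = (47.96, 10.87), R = Z − 7.5·n = (49.00, -4.092). Then |WR| = |R − W| = 49.18.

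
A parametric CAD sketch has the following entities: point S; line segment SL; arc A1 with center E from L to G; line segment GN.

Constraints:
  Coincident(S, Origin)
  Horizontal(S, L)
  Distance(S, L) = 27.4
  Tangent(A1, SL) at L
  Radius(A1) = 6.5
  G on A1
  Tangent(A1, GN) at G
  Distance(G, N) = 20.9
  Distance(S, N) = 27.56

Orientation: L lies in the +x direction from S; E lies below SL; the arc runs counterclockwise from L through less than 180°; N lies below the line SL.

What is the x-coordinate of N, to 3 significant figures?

14.0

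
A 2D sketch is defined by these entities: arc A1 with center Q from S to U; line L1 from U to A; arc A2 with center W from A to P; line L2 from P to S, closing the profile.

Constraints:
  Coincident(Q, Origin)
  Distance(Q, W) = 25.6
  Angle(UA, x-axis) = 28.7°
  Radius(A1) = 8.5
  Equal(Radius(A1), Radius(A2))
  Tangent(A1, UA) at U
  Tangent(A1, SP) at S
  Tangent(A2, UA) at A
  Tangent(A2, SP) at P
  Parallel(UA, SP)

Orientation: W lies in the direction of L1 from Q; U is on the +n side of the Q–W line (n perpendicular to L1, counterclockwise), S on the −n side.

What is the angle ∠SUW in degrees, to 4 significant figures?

71.63°

Q is at the origin and W lies 25.6 along u from Q, so W = 25.6·u = (22.45, 12.29). Tangency of A1 to both parallel lines with radius 8.5 puts U and S at Q ± 8.5·n: U = (-4.082, 7.456), S = (4.082, -7.456). Then cos ∠SUW = US·UW / (|US||UW|), giving 71.63°.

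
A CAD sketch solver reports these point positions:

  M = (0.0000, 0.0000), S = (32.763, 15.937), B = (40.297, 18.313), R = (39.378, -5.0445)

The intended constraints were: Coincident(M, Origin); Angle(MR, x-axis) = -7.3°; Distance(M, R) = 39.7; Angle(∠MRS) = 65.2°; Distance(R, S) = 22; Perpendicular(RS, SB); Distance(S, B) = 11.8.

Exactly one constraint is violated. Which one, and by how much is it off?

Distance(S, B) = 11.8 — off by 3.90.

M = (0.00, 0.00) ✓; MR at -7.300° ✓; |MR| = 39.70 ✓; ∠MRS = 65.20° ✓; |RS| = 22.00 ✓; ∠(RS, SB) = 90.00° ✓; |SB| = 7.900 ✗.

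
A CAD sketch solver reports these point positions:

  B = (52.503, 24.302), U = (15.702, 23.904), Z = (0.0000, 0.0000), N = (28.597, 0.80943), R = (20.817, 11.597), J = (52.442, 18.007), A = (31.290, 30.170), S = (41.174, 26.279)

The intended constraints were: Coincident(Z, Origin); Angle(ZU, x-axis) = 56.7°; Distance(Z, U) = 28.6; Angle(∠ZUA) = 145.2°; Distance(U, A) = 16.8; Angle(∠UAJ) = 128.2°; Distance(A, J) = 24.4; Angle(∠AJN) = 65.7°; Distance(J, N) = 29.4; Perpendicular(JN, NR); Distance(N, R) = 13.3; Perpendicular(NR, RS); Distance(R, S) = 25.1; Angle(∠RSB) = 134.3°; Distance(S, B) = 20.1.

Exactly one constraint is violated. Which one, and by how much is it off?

Distance(S, B) = 20.1 — off by 8.60.

Z = (0.00, 0.00) ✓; ZU at 56.70° ✓; |ZU| = 28.60 ✓; ∠ZUA = 145.2° ✓; |UA| = 16.80 ✓; ∠UAJ = 128.2° ✓; |AJ| = 24.40 ✓; ∠AJN = 65.70° ✓; |JN| = 29.40 ✓; ∠(JN, NR) = 90.00° ✓; |NR| = 13.30 ✓; ∠(NR, RS) = 90.00° ✓; |RS| = 25.10 ✓; ∠RSB = 134.3° ✓; |SB| = 11.50 ✗.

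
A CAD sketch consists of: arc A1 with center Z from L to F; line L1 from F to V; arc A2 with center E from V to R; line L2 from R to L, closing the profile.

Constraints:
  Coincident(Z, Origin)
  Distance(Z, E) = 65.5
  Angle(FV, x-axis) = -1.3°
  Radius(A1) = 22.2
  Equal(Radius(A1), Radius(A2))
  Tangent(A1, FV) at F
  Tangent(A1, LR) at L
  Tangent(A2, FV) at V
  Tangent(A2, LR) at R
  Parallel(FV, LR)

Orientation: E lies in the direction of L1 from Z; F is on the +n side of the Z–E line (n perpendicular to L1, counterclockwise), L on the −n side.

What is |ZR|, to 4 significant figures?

69.16

Tangency of A1 to both parallel lines with radius 22.2 puts F and L at Z ± 22.2·n: F = (0.5037, 22.19), L = (-0.5037, -22.19). Equal radii place V and R the same way about E: V = E + 22.2·n = (65.99, 20.71), R = E − 22.2·n = (64.98, -23.68). Then |ZR| = |R − Z| = 69.16.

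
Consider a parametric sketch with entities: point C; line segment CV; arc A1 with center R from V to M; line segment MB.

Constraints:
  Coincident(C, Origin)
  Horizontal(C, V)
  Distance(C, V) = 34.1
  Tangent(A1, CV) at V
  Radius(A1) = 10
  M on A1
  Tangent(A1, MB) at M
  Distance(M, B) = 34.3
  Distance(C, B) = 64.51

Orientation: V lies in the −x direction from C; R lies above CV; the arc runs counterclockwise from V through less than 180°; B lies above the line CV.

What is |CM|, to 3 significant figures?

31.1

C is at the origin; C and V share the same y with |CV| = 34.1 and V on the −x side, so V = (-34.1, 0.00). The tangent condition forces RV to be normal to CV, so R = V + (0, 10) = (-34.1, 10.0). Since RM ⟂ MB (tangency), |RB| = √(10.0² + 34.3²) = 35.7 regardless of where M sits on A1. So B lies on both circle(C, 64.51) and circle(R, 35.7); the above-CV intersection is B = (-48.3, 42.8). M is the foot of the tangent from B: M = (-26.4, 16.4).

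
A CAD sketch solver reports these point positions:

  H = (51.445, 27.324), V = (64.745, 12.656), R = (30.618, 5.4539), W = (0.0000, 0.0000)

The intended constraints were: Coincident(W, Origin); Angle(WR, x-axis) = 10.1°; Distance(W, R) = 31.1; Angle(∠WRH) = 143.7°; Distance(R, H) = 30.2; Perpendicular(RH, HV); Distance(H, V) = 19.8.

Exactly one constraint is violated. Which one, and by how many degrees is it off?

Perpendicular(RH, HV) — off by 4.20°.

W = (0.00, 0.00) ✓; WR at 10.10° ✓; |WR| = 31.10 ✓; ∠WRH = 143.7° ✓; |RH| = 30.20 ✓; ∠(RH, HV) = 94.20° ✗; |HV| = 19.80 ✓.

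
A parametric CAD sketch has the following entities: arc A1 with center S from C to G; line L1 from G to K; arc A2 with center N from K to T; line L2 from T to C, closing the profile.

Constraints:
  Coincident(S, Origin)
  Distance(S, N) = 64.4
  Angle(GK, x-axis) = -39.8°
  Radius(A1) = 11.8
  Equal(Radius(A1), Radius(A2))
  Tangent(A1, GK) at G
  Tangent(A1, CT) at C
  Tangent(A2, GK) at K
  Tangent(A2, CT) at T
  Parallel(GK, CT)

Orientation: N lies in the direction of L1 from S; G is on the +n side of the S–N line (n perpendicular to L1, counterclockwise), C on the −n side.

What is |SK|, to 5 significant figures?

65.472

The slot axis is L1's direction at -39.8°, so u = (cos -39.8°, sin -39.8°) = (0.76828, -0.64011) and n = (−sin -39.8°, cos -39.8°) = (0.64011, 0.76828). S is at the origin and N lies 64.4 along u from S, so N = 64.4·u = (49.477, -41.223). Tangency of A1 to both parallel lines with radius 11.8 puts G and C at S ± 11.8·n: G = (7.5533, 9.0657), C = (-7.5533, -9.0657). Equal radii place K and T the same way about N: K = N + 11.8·n = (57.031, -32.157), T = N − 11.8·n = (41.924, -50.289). Then |SK| = |K − S| = 65.472.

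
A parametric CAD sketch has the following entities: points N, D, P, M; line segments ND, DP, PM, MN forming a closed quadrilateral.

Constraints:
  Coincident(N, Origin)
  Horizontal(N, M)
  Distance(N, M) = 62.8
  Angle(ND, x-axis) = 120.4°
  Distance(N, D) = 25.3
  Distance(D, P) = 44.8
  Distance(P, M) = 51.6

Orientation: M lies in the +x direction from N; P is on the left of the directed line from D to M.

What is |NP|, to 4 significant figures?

48.19

N is at the origin; N and M share the same y with |NM| = 62.8 and M in +x, so M = (62.8, 0). ND runs at 120.4° with |ND| = 25.3, so D = (-12.80, 21.82). P is determined by |DP| = 44.8 and |PM| = 51.6 together: it lies at the intersection of circle(D, 44.8) and circle(M, 51.6). With |DM| = 78.69, the foot of the radical line on DM is 35.18 from D and the perpendicular offset is √(44.8² − 35.18²) = 27.74. Taking the left-of-DM solution: P = (28.69, 38.72).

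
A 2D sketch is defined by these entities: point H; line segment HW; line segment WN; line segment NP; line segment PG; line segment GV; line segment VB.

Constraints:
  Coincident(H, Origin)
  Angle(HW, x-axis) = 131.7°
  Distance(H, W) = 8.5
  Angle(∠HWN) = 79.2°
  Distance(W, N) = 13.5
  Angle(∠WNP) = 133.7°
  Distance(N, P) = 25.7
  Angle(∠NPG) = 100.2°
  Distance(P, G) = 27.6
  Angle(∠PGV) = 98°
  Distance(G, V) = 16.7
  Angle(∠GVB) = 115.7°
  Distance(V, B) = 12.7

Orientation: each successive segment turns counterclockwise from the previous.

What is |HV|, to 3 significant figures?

24.7

H is at the origin; HW runs at 131.7° with length 8.5, so W = (-5.65, 6.35). ∠HWN = 79.2° gives WN at -128° from the x-axis; with |WN| = 13.5, N = (-13.9, -4.36). ∠WNP = 133.7° gives NP at -81.2° from the x-axis; with |NP| = 25.7, P = (-9.94, -29.8). ∠NPG = 100.2° gives PG at -1.40° from the x-axis; with |PG| = 27.6, G = (17.7, -30.4). ∠PGV = 98.0° gives GV at 80.6° from the x-axis; with |GV| = 16.7, V = (20.4, -14.0). Then |HV| = |V − H| = 24.7.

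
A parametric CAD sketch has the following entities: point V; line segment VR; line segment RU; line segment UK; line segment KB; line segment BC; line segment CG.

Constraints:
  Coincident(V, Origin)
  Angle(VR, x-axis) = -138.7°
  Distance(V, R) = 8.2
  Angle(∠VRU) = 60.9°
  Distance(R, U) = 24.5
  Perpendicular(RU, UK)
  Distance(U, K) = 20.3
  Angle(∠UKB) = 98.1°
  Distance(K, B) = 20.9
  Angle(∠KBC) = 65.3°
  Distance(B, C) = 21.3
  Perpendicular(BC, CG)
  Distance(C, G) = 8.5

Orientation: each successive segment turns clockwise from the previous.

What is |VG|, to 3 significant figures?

14.2

∠KBC = 65.3° gives BC at 176° from the x-axis; with |BC| = 21.3, C = (-5.48, 4.86). BC ⟂ CG, so CG runs at 85.6°; with |CG| = 8.5, G = (-4.83, 13.3). Then |VG| = |G − V| = 14.2.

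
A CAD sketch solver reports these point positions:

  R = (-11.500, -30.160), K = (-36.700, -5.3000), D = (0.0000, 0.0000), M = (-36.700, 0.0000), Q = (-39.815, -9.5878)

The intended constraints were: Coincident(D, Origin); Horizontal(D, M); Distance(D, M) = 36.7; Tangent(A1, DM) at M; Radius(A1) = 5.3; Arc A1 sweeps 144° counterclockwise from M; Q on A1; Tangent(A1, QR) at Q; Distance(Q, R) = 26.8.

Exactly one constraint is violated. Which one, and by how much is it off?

Distance(Q, R) = 26.8 — off by 8.20.

D = (0.00, 0.00) ✓; D.y = 0.00, M.y = 0.00 ✓; |DM| = 36.70 ✓; ∠(KM, MD) = 90.00° ✓; |KM| = 5.300 ✓; bearing(K→Q) − bearing(K→M) = 144.0° ✓; |KQ| = 5.300 ✓; ∠(KQ, QR) = 90.00° ✓; |QR| = 35.00 ✗.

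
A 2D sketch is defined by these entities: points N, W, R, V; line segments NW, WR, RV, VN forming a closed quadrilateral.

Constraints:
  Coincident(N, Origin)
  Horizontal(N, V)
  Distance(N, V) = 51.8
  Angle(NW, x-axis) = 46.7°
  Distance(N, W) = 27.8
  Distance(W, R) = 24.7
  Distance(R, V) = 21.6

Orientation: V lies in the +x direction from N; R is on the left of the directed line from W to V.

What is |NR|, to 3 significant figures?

48.1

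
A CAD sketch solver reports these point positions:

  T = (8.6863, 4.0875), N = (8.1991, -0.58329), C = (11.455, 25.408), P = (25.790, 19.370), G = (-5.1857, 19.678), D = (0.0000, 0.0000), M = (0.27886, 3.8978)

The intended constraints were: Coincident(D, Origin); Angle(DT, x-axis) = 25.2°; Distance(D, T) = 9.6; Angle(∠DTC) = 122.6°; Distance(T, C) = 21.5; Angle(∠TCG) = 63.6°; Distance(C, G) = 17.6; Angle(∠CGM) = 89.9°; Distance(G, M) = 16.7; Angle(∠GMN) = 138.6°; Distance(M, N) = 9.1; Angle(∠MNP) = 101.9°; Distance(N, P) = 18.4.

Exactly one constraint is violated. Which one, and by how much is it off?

Distance(N, P) = 18.4 — off by 8.20.

D = (0.00, 0.00) ✓; DT at 25.20° ✓; |DT| = 9.600 ✓; ∠DTC = 122.6° ✓; |TC| = 21.50 ✓; ∠TCG = 63.60° ✓; |CG| = 17.60 ✓; ∠CGM = 89.90° ✓; |GM| = 16.70 ✓; ∠GMN = 138.6° ✓; |MN| = 9.100 ✓; ∠MNP = 101.9° ✓; |NP| = 26.60 ✗.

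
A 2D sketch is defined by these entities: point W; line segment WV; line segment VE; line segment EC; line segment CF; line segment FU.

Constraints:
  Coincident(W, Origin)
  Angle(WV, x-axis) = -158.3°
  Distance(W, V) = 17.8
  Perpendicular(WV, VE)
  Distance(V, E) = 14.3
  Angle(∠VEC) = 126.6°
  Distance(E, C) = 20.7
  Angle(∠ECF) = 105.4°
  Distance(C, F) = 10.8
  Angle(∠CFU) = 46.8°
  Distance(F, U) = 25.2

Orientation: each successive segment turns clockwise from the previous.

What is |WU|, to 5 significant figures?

23.860

∠ECF = 105.4° gives CF at -16.300° from the x-axis; with |CF| = 10.8, F = (-0.58278, 21.286). ∠CFU = 46.8° gives FU at -149.50° from the x-axis; with |FU| = 25.2, U = (-22.296, 8.4957). Then |WU| = |U − W| = 23.860.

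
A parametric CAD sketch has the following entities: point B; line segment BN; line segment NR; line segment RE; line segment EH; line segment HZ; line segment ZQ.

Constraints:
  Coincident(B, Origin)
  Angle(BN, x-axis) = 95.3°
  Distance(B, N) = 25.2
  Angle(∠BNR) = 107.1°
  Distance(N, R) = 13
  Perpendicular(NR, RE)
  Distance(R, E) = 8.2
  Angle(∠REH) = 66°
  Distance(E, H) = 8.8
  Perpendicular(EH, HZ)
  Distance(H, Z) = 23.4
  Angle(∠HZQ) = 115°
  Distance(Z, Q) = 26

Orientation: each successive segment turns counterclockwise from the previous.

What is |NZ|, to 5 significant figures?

22.145

B is at the origin; BN runs at 95.3° with length 25.2, so N = (-2.3277, 25.092). ∠BNR = 107.1° gives NR at 168.20° from the x-axis; with |NR| = 13.0, R = (-15.053, 27.751). NR ⟂ RE, so RE runs at -101.80°; with |RE| = 8.2, E = (-16.730, 19.724). ∠REH = 66.0° gives EH at 12.200° from the x-axis; with |EH| = 8.8, H = (-8.1286, 21.584). EH is perpendicular to HZ, so HZ runs at 102.20°; with |HZ| = 23.4, Z = (-13.074, 44.455). Then |NZ| = |Z − N| = 22.145.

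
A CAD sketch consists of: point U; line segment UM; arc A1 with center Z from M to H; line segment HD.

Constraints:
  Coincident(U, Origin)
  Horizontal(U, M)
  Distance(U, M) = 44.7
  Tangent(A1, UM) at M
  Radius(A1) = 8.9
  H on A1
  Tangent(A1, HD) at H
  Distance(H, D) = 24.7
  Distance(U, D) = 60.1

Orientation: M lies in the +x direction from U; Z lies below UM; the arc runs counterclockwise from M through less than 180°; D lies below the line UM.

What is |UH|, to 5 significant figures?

39.238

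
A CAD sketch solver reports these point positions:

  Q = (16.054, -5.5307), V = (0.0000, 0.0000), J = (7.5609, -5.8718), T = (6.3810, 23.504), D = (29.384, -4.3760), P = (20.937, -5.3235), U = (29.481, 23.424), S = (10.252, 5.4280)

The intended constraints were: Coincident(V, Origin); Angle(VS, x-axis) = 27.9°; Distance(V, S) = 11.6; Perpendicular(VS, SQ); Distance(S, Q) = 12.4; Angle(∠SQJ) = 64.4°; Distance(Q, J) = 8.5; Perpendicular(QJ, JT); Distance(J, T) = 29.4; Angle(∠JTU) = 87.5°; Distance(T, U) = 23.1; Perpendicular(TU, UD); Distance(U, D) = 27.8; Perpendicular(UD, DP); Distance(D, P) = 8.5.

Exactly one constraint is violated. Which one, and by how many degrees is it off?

Perpendicular(UD, DP) — off by 6.60°.

V = (0.00, 0.00) ✓; VS at 27.90° ✓; |VS| = 11.60 ✓; ∠(VS, SQ) = 90.00° ✓; |SQ| = 12.40 ✓; ∠SQJ = 64.40° ✓; |QJ| = 8.500 ✓; ∠(QJ, JT) = 90.00° ✓; |JT| = 29.40 ✓; ∠JTU = 87.50° ✓; |TU| = 23.10 ✓; ∠(TU, UD) = 90.00° ✓; |UD| = 27.80 ✓; ∠(UD, DP) = 83.40° ✗; |DP| = 8.500 ✓.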